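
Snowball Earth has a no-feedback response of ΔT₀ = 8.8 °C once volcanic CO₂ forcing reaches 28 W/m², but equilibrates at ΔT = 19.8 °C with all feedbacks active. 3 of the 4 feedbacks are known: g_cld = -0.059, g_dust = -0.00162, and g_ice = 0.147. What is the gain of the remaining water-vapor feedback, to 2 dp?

Amplification A = ΔT/ΔT₀ = 19.8/8.8 = 2.25.
Total gain g = 1 − 1/A = 1 − 1/2.25 = 0.5556.
Known gains sum to -0.059 − 0.00162 + 0.147 = 0.08638.
g_wv = 0.5556 − 0.08638 = 0.47.

0.47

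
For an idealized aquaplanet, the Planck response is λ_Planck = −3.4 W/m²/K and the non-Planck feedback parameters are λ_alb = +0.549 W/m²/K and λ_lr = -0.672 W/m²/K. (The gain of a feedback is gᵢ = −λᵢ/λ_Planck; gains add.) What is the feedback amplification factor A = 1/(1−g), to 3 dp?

0.965

Convert to gains: g_alb = 0.549/3.4 = 0.1615; g_lr = -0.672/3.4 = -0.1976.
Total gain g = -0.0361.
A = 1/(1 + 0.0361) = 0.965.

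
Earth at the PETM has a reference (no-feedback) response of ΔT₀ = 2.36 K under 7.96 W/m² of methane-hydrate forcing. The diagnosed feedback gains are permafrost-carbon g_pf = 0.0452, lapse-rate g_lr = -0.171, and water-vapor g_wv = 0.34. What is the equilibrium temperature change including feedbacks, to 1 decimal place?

3.0 K

Total gain g = 0.0452 − 0.171 + 0.34 = 0.2142.
Amplification A = 1/(1 − 0.2142) = 1.273.
ΔT = 2.36 × 1.273 = 3.0 K.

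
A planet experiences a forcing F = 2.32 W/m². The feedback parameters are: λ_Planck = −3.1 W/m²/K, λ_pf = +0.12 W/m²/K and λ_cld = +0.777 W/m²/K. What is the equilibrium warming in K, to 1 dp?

Net feedback parameter λ = (−3.1) + (+0.12) + (+0.777) = -2.203 W/m²/K.
ΔT = −F/λ = −2.32/(-2.203) = 1.1 K.

1.1 K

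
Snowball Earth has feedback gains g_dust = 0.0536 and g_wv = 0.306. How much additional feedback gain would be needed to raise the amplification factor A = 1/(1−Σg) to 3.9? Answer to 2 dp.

0.38

Current total gain = 0.3596.
Target gain for A = 3.9: g* = 1 − 1/3.9 = 0.7436.
Additional gain needed = 0.7436 − 0.3596 = 0.38.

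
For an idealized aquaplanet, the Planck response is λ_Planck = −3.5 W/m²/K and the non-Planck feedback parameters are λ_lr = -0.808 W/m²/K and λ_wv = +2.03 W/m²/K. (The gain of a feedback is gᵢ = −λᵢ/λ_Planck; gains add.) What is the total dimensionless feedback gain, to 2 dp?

0.35

Convert to gains: g_lr = -0.808/3.5 = -0.2309; g_wv = 2.03/3.5 = 0.58.
Total gain g = 0.3491.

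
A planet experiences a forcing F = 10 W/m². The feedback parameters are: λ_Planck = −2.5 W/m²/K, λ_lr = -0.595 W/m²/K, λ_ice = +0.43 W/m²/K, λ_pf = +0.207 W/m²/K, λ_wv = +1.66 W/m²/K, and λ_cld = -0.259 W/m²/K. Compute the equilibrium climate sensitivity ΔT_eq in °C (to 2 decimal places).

9.46 °C

Net feedback parameter λ = (−2.5) + (-0.595) + (+0.43) + (+0.207) + (+1.66) + (-0.259) = -1.057 W/m²/K.
ΔT = −F/λ = −10/(-1.057) = 9.46 °C.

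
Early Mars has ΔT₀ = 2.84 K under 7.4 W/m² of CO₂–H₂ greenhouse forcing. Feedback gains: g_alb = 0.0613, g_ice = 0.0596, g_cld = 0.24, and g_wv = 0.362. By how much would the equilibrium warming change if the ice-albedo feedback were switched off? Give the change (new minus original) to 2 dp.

-1.81 K

Original: g = 0.7229, ΔT = 2.84/(1−0.7229) = 10.2490 K.
Without ice-albedo: g' = 0.6633, ΔT' = 2.84/(1−0.6633) = 8.4348 K.
Change = 8.4348 − 10.2490 = -1.81 K.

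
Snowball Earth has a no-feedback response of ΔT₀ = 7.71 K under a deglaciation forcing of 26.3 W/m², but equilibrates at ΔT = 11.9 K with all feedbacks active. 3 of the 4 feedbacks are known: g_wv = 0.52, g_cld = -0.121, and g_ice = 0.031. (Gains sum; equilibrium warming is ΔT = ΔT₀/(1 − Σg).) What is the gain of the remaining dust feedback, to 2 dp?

-0.08

Amplification A = ΔT/ΔT₀ = 11.9/7.71 = 1.543.
Total gain g = 1 − 1/A = 1 − 1/1.543 = 0.3519.
Known gains sum to 0.52 − 0.121 + 0.031 = 0.43.
g_dust = 0.3519 − 0.43 = -0.08.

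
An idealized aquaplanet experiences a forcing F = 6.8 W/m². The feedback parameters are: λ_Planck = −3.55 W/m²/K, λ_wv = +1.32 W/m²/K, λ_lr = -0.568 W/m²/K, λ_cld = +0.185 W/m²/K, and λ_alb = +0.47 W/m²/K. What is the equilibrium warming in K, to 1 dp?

Net feedback parameter λ = (−3.55) + (+1.32) + (-0.568) + (+0.185) + (+0.47) = -2.143 W/m²/K.
ΔT = −F/λ = −6.8/(-2.143) = 3.2 K.

3.2 K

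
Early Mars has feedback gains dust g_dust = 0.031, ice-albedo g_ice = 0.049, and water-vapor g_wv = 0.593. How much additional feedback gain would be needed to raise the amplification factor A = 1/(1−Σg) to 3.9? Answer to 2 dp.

Current total gain = 0.673.
Target gain for A = 3.9: g* = 1 − 1/3.9 = 0.7436.
Additional gain needed = 0.7436 − 0.673 = 0.07.

0.07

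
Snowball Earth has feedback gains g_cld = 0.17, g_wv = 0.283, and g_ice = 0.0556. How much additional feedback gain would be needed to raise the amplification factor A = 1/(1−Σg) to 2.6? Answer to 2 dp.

Current total gain = 0.5086.
Target gain for A = 2.6: g* = 1 − 1/2.6 = 0.6154.
Additional gain needed = 0.6154 − 0.5086 = 0.11.

0.11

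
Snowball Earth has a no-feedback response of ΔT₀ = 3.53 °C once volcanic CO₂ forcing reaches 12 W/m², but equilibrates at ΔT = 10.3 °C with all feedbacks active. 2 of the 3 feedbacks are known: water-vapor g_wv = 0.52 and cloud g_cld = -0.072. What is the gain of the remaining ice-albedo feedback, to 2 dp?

0.21

Amplification A = ΔT/ΔT₀ = 10.3/3.53 = 2.918.
Total gain g = 1 − 1/A = 1 − 1/2.918 = 0.6573.
Known gains sum to 0.52 − 0.072 = 0.448.
g_ice = 0.6573 − 0.448 = 0.21.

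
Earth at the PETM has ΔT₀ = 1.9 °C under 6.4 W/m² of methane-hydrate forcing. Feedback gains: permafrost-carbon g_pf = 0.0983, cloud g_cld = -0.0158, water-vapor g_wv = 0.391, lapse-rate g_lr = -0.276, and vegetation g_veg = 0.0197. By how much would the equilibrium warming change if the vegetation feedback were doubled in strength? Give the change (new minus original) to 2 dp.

Original: g = 0.2172, ΔT = 1.9/(1−0.2172) = 2.4272 °C.
With doubled vegetation: g' = 0.2369, ΔT' = 1.9/(1−0.2369) = 2.4898 °C.
Change = 2.4898 − 2.4272 = 0.06 °C.

0.06 °C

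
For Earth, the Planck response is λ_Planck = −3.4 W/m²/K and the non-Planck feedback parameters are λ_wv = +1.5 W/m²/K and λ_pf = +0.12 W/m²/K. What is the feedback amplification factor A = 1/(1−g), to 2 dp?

Convert to gains: g_wv = 1.5/3.4 = 0.4412; g_pf = 0.12/3.4 = 0.03529.
Total gain g = 0.47649.
A = 1/(1 − 0.47649) = 1.91.

1.91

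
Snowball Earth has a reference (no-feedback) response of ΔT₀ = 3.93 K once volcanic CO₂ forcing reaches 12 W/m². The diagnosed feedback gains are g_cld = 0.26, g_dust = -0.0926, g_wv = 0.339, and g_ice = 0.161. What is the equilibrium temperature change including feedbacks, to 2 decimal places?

Total gain g = 0.26 − 0.0926 + 0.339 + 0.161 = 0.6674.
Amplification A = 1/(1 − 0.6674) = 3.007.
ΔT = 3.93 × 3.007 = 11.82 K.

11.82 K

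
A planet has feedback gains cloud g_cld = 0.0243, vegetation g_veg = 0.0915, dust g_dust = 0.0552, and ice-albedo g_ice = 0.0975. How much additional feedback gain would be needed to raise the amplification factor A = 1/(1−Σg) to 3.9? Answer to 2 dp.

Current total gain = 0.2685.
Target gain for A = 3.9: g* = 1 − 1/3.9 = 0.7436.
Additional gain needed = 0.7436 − 0.2685 = 0.48.

0.48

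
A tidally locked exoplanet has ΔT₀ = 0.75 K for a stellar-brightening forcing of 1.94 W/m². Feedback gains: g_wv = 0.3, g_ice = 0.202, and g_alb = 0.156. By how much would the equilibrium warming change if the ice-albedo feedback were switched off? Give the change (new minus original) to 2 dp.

Original: g = 0.658, ΔT = 0.75/(1−0.658) = 2.1930 K.
Without ice-albedo: g' = 0.456, ΔT' = 0.75/(1−0.456) = 1.3787 K.
Change = 1.3787 − 2.1930 = -0.81 K.

-0.81 K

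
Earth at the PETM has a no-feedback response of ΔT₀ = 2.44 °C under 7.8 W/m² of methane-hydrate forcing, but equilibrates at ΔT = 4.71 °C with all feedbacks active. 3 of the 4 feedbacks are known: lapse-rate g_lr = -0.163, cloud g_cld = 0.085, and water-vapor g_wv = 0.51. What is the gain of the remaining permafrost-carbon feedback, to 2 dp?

0.05

Amplification A = ΔT/ΔT₀ = 4.71/2.44 = 1.93.
Total gain g = 1 − 1/A = 1 − 1/1.93 = 0.4819.
Known gains sum to -0.163 + 0.085 + 0.51 = 0.432.
g_pf = 0.4819 − 0.432 = 0.05.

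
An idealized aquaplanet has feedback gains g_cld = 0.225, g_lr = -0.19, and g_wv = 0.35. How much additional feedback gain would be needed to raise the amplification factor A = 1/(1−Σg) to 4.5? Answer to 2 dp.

0.39

Current total gain = 0.385.
Target gain for A = 4.5: g* = 1 − 1/4.5 = 0.7778.
Additional gain needed = 0.7778 − 0.385 = 0.39.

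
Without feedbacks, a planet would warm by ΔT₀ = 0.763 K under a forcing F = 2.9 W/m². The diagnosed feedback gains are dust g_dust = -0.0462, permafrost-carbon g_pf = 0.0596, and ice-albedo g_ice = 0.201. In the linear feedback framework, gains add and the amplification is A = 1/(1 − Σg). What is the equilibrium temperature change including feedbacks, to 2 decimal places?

Total gain g = -0.0462 + 0.0596 + 0.201 = 0.2144.
Amplification A = 1/(1 − 0.2144) = 1.273.
ΔT = 0.763 × 1.273 = 0.97 K.

0.97 K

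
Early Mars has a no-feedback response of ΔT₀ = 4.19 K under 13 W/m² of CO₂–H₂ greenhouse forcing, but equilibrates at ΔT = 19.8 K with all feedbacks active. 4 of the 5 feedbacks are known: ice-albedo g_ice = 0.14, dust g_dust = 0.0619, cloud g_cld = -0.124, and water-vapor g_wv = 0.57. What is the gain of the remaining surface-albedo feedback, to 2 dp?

0.14

Amplification A = ΔT/ΔT₀ = 19.8/4.19 = 4.726.
Total gain g = 1 − 1/A = 1 − 1/4.726 = 0.7884.
Known gains sum to 0.14 + 0.0619 − 0.124 + 0.57 = 0.6479.
g_alb = 0.7884 − 0.6479 = 0.14.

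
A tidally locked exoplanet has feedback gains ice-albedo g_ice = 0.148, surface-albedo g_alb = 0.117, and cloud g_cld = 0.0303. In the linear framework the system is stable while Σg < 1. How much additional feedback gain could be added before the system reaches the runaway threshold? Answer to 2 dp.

Current total gain = 0.148 + 0.117 + 0.0303 = 0.2953.
Margin to runaway = 1 − 0.2953 = 0.70.

0.70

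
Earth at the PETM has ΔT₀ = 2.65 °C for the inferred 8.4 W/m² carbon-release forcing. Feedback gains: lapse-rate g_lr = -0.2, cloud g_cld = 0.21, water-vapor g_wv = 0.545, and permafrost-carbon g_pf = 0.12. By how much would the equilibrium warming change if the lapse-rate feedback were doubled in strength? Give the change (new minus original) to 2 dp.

-3.11 °C

Original: g = 0.675, ΔT = 2.65/(1−0.675) = 8.1538 °C.
With doubled lapse-rate: g' = 0.475, ΔT' = 2.65/(1−0.475) = 5.0476 °C.
Change = 5.0476 − 8.1538 = -3.11 °C.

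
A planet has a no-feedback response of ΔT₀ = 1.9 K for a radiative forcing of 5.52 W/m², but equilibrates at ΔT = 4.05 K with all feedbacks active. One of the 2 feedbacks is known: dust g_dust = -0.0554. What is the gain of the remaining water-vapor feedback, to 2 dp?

0.59

Amplification A = ΔT/ΔT₀ = 4.05/1.9 = 2.132.
Total gain g = 1 − 1/A = 1 − 1/2.132 = 0.531.
The known gain is -0.0554.
g_wv = 0.531 + 0.0554 = 0.59.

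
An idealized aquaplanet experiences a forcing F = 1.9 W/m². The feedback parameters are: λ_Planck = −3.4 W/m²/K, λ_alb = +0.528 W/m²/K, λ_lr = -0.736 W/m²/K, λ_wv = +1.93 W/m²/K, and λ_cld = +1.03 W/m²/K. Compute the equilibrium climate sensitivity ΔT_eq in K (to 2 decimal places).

Net feedback parameter λ = (−3.4) + (+0.528) + (-0.736) + (+1.93) + (+1.03) = -0.648 W/m²/K.
ΔT = −F/λ = −1.9/(-0.648) = 2.93 K.

2.93 K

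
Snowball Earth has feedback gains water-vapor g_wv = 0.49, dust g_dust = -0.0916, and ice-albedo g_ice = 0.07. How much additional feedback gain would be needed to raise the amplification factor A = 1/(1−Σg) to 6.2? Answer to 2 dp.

0.37

Current total gain = 0.4684.
Target gain for A = 6.2: g* = 1 − 1/6.2 = 0.8387.
Additional gain needed = 0.8387 − 0.4684 = 0.37.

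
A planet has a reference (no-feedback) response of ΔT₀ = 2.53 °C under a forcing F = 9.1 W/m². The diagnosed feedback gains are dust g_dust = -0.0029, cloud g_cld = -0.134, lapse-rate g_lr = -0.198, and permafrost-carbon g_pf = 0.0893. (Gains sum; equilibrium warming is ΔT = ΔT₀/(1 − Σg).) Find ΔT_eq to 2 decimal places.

2.03 °C

Total gain g = -0.0029 − 0.134 − 0.198 + 0.0893 = -0.2456.
Amplification A = 1/(1 + 0.2456) = 0.8028.
ΔT = 2.53 × 0.8028 = 2.03 °C.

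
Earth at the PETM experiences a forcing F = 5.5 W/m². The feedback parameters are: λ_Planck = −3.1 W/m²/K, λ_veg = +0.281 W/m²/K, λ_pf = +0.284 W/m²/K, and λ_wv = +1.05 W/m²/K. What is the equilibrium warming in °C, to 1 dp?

3.7 °C

Net feedback parameter λ = (−3.1) + (+0.281) + (+0.284) + (+1.05) = -1.485 W/m²/K.
ΔT = −F/λ = −5.5/(-1.485) = 3.7 °C.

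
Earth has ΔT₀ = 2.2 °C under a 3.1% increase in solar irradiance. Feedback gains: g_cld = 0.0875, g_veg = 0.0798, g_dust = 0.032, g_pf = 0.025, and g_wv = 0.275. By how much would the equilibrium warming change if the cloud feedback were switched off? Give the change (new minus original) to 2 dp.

-0.65 °C

Original: g = 0.4993, ΔT = 2.2/(1−0.4993) = 4.3938 °C.
Without cloud: g' = 0.4118, ΔT' = 2.2/(1−0.4118) = 3.7402 °C.
Change = 3.7402 − 4.3938 = -0.65 °C.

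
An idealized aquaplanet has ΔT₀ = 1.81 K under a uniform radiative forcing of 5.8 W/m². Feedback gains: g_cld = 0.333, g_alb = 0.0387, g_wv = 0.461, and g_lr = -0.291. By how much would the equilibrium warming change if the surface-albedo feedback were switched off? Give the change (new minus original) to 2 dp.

-0.31 K

Original: g = 0.5417, ΔT = 1.81/(1−0.5417) = 3.9494 K.
Without surface-albedo: g' = 0.503, ΔT' = 1.81/(1−0.503) = 3.6419 K.
Change = 3.6419 − 3.9494 = -0.31 K.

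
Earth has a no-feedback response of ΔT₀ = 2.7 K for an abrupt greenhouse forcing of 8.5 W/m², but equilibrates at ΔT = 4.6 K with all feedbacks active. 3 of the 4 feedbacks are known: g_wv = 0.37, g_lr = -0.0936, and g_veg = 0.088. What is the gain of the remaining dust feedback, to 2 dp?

0.05

Amplification A = ΔT/ΔT₀ = 4.6/2.7 = 1.704.
Total gain g = 1 − 1/A = 1 − 1/1.704 = 0.4131.
Known gains sum to 0.37 − 0.0936 + 0.088 = 0.3644.
g_dust = 0.4131 − 0.3644 = 0.05.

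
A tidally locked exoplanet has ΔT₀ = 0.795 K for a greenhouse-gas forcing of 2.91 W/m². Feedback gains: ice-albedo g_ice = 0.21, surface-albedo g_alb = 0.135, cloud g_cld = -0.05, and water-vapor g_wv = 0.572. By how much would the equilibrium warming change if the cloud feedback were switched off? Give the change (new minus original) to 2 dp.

Original: g = 0.867, ΔT = 0.795/(1−0.867) = 5.9774 K.
Without cloud: g' = 0.917, ΔT' = 0.795/(1−0.917) = 9.5783 K.
Change = 9.5783 − 5.9774 = 3.60 K.

3.60 K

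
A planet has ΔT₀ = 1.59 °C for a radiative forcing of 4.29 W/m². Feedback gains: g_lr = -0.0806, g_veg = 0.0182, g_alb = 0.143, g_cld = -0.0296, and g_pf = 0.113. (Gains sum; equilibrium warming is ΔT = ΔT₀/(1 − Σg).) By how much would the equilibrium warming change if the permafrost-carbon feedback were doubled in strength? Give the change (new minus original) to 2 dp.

Original: g = 0.164, ΔT = 1.59/(1−0.164) = 1.9019 °C.
With doubled permafrost-carbon: g' = 0.277, ΔT' = 1.59/(1−0.277) = 2.1992 °C.
Change = 2.1992 − 1.9019 = 0.30 °C.

0.30 °C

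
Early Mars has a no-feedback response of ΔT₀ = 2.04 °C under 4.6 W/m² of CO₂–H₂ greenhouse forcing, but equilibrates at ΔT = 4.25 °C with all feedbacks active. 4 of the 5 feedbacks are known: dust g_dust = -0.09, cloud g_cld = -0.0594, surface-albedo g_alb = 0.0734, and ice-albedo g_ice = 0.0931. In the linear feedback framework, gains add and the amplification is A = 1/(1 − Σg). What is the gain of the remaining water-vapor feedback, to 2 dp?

Amplification A = ΔT/ΔT₀ = 4.25/2.04 = 2.083.
Total gain g = 1 − 1/A = 1 − 1/2.083 = 0.5199.
Known gains sum to -0.09 − 0.0594 + 0.0734 + 0.0931 = 0.0171.
g_wv = 0.5199 − 0.0171 = 0.50.

0.50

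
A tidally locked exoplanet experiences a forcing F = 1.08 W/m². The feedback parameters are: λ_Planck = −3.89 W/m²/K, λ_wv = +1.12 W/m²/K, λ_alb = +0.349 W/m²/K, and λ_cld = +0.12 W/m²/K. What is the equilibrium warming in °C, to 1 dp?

0.5 °C

Net feedback parameter λ = (−3.89) + (+1.12) + (+0.349) + (+0.12) = -2.301 W/m²/K.
ΔT = −F/λ = −1.08/(-2.301) = 0.5 °C.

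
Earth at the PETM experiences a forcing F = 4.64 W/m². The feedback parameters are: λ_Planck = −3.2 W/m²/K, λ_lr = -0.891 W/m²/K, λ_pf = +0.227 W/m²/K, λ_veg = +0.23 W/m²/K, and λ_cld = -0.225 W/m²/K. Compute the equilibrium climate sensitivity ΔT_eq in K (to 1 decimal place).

Net feedback parameter λ = (−3.2) + (-0.891) + (+0.227) + (+0.23) + (-0.225) = -3.859 W/m²/K.
ΔT = −F/λ = −4.64/(-3.859) = 1.2 K.

1.2 K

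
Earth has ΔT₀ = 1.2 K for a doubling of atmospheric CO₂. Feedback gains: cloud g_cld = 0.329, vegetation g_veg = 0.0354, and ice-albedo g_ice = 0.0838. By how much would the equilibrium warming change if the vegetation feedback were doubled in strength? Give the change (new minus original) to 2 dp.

0.15 K

Original: g = 0.4482, ΔT = 1.2/(1−0.4482) = 2.1747 K.
With doubled vegetation: g' = 0.4836, ΔT' = 1.2/(1−0.4836) = 2.3238 K.
Change = 2.3238 − 2.1747 = 0.15 K.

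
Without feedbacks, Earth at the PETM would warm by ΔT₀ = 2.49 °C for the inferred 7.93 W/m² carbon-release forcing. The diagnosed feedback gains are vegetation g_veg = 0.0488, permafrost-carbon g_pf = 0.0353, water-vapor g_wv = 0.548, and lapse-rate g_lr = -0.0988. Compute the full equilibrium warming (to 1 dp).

Total gain g = 0.0488 + 0.0353 + 0.548 − 0.0988 = 0.5333.
Amplification A = 1/(1 − 0.5333) = 2.143.
ΔT = 2.49 × 2.143 = 5.3 °C.

5.3 °C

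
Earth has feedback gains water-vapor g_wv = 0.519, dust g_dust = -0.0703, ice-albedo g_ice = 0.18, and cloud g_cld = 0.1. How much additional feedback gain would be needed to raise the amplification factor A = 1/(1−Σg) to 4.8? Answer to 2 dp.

Current total gain = 0.7287.
Target gain for A = 4.8: g* = 1 − 1/4.8 = 0.7917.
Additional gain needed = 0.7917 − 0.7287 = 0.06.

0.06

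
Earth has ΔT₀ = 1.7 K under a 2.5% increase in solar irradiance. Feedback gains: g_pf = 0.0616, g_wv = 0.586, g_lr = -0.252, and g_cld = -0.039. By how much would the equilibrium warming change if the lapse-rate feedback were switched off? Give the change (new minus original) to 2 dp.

1.70 K

Original: g = 0.3566, ΔT = 1.7/(1−0.3566) = 2.6422 K.
Without lapse-rate: g' = 0.6086, ΔT' = 1.7/(1−0.6086) = 4.3434 K.
Change = 4.3434 − 2.6422 = 1.70 K.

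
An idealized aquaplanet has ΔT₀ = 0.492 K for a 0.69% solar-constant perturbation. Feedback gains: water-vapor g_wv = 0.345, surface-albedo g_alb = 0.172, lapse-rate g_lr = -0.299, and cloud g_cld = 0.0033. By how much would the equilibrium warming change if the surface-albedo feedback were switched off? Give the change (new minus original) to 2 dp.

-0.11 K

Original: g = 0.2213, ΔT = 0.492/(1−0.2213) = 0.6318 K.
Without surface-albedo: g' = 0.0493, ΔT' = 0.492/(1−0.0493) = 0.5175 K.
Change = 0.5175 − 0.6318 = -0.11 K.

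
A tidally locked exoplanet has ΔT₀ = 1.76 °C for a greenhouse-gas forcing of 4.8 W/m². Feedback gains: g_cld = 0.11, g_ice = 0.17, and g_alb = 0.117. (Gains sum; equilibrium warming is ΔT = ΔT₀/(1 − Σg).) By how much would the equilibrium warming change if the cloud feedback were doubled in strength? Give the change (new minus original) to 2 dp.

0.65 °C

Original: g = 0.397, ΔT = 1.76/(1−0.397) = 2.9187 °C.
With doubled cloud: g' = 0.507, ΔT' = 1.76/(1−0.507) = 3.5700 °C.
Change = 3.5700 − 2.9187 = 0.65 °C.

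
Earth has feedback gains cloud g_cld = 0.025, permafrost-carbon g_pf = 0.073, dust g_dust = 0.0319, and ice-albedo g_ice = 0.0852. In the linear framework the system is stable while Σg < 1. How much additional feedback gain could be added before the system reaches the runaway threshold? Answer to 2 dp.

Current total gain = 0.025 + 0.073 + 0.0319 + 0.0852 = 0.2151.
Margin to runaway = 1 − 0.2151 = 0.78.

0.78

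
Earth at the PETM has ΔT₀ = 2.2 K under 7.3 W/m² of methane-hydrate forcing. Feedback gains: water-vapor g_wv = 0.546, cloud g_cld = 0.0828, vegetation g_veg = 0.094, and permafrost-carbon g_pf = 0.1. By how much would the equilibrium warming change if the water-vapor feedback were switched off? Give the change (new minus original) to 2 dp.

-9.37 K

Original: g = 0.8228, ΔT = 2.2/(1−0.8228) = 12.4153 K.
Without water-vapor: g' = 0.2768, ΔT' = 2.2/(1−0.2768) = 3.0420 K.
Change = 3.0420 − 12.4153 = -9.37 K.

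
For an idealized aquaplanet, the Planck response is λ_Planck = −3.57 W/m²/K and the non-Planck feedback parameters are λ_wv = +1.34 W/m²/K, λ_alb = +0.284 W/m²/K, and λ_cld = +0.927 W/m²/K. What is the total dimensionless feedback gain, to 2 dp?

Convert to gains: g_wv = 1.34/3.57 = 0.3754; g_alb = 0.284/3.57 = 0.07955; g_cld = 0.927/3.57 = 0.2597.
Total gain g = 0.71465.

0.71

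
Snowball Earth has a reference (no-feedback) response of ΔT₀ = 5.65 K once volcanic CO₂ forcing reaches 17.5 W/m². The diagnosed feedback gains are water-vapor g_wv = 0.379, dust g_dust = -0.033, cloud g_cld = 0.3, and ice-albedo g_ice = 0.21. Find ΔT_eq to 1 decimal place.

Total gain g = 0.379 − 0.033 + 0.3 + 0.21 = 0.856.
Amplification A = 1/(1 − 0.856) = 6.944.
ΔT = 5.65 × 6.944 = 39.2 K.

39.2 K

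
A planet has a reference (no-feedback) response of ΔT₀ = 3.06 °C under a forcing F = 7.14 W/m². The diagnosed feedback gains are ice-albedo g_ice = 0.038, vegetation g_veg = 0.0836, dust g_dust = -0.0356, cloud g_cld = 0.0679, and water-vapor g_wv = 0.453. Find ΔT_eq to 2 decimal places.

7.78 °C

Total gain g = 0.038 + 0.0836 − 0.0356 + 0.0679 + 0.453 = 0.6069.
Amplification A = 1/(1 − 0.6069) = 2.544.
ΔT = 3.06 × 2.544 = 7.78 °C.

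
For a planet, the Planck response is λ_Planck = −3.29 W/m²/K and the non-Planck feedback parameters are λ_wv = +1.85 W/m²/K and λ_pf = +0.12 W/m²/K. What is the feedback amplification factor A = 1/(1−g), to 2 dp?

Convert to gains: g_wv = 1.85/3.29 = 0.5623; g_pf = 0.12/3.29 = 0.03647.
Total gain g = 0.59877.
A = 1/(1 − 0.59877) = 2.49.

2.49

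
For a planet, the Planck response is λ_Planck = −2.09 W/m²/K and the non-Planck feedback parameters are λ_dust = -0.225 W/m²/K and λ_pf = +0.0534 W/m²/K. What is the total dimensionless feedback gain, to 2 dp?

Convert to gains: g_dust = -0.225/2.09 = -0.1077; g_pf = 0.0534/2.09 = 0.02555.
Total gain g = -0.08215.

-0.08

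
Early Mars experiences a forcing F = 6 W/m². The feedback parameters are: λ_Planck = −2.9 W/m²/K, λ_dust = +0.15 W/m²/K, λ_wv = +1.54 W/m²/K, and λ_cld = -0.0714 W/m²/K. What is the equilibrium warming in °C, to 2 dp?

4.68 °C

Net feedback parameter λ = (−2.9) + (+0.15) + (+1.54) + (-0.0714) = -1.2814 W/m²/K.
ΔT = −F/λ = −6/(-1.2814) = 4.68 °C.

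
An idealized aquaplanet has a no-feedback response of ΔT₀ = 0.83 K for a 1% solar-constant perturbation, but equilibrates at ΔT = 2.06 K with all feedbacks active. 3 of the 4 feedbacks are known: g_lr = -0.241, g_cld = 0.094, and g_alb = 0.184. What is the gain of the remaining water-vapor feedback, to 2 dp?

0.56

Amplification A = ΔT/ΔT₀ = 2.06/0.83 = 2.482.
Total gain g = 1 − 1/A = 1 − 1/2.482 = 0.5971.
Known gains sum to -0.241 + 0.094 + 0.184 = 0.037.
g_wv = 0.5971 − 0.037 = 0.56.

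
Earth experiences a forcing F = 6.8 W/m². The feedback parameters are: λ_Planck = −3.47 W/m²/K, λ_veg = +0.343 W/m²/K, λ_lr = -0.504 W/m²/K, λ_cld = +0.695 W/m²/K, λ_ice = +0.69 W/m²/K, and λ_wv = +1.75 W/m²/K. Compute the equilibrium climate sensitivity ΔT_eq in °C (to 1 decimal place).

Net feedback parameter λ = (−3.47) + (+0.343) + (-0.504) + (+0.695) + (+0.69) + (+1.75) = -0.496 W/m²/K.
ΔT = −F/λ = −6.8/(-0.496) = 13.7 °C.

13.7 °C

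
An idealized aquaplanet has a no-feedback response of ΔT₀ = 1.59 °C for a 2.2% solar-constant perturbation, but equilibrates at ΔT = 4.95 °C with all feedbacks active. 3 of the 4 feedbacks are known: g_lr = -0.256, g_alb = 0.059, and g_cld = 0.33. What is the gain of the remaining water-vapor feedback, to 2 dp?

Amplification A = ΔT/ΔT₀ = 4.95/1.59 = 3.113.
Total gain g = 1 − 1/A = 1 − 1/3.113 = 0.6788.
Known gains sum to -0.256 + 0.059 + 0.33 = 0.133.
g_wv = 0.6788 − 0.133 = 0.55.

0.55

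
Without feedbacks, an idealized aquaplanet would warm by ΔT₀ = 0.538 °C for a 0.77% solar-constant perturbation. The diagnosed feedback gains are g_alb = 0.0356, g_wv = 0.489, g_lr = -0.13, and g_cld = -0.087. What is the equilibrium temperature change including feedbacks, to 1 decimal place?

Total gain g = 0.0356 + 0.489 − 0.13 − 0.087 = 0.3076.
Amplification A = 1/(1 − 0.3076) = 1.444.
ΔT = 0.538 × 1.444 = 0.8 °C.

0.8 °C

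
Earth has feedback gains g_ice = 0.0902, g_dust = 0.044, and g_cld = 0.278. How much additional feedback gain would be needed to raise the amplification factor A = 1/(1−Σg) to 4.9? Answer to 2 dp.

0.38

Current total gain = 0.4122.
Target gain for A = 4.9: g* = 1 − 1/4.9 = 0.7959.
Additional gain needed = 0.7959 − 0.4122 = 0.38.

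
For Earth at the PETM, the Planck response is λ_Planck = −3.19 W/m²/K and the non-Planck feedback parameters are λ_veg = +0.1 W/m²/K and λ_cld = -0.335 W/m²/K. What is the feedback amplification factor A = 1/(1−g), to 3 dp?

0.931

Convert to gains: g_veg = 0.1/3.19 = 0.03135; g_cld = -0.335/3.19 = -0.105.
Total gain g = -0.07365.
A = 1/(1 + 0.07365) = 0.931.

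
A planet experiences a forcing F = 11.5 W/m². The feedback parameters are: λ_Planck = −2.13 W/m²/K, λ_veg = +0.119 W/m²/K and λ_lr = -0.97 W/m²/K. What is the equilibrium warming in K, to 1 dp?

Net feedback parameter λ = (−2.13) + (+0.119) + (-0.97) = -2.981 W/m²/K.
ΔT = −F/λ = −11.5/(-2.981) = 3.9 K.

3.9 K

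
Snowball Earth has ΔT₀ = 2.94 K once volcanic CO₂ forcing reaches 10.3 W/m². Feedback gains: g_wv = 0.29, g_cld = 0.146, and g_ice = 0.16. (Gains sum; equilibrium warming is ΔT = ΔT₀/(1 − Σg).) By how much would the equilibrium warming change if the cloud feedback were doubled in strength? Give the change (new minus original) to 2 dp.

Original: g = 0.596, ΔT = 2.94/(1−0.596) = 7.2772 K.
With doubled cloud: g' = 0.742, ΔT' = 2.94/(1−0.742) = 11.3953 K.
Change = 11.3953 − 7.2772 = 4.12 K.

4.12 K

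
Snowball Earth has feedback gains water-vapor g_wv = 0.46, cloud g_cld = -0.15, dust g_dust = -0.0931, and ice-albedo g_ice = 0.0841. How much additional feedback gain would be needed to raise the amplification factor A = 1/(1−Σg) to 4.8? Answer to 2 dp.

0.49

Current total gain = 0.301.
Target gain for A = 4.8: g* = 1 − 1/4.8 = 0.7917.
Additional gain needed = 0.7917 − 0.301 = 0.49.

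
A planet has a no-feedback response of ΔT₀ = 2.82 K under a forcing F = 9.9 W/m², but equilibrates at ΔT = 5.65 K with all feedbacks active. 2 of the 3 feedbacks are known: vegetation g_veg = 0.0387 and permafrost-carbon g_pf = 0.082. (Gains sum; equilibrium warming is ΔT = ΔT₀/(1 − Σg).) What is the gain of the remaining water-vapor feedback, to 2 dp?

Amplification A = ΔT/ΔT₀ = 5.65/2.82 = 2.004.
Total gain g = 1 − 1/A = 1 − 1/2.004 = 0.501.
Known gains sum to 0.0387 + 0.082 = 0.1207.
g_wv = 0.501 − 0.1207 = 0.38.

0.38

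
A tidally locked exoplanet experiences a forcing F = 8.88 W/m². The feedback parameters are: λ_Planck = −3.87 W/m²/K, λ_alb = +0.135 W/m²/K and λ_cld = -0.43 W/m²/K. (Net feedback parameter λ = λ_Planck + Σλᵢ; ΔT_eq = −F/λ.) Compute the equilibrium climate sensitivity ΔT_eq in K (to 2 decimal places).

Net feedback parameter λ = (−3.87) + (+0.135) + (-0.43) = -4.165 W/m²/K.
ΔT = −F/λ = −8.88/(-4.165) = 2.13 K.

2.13 K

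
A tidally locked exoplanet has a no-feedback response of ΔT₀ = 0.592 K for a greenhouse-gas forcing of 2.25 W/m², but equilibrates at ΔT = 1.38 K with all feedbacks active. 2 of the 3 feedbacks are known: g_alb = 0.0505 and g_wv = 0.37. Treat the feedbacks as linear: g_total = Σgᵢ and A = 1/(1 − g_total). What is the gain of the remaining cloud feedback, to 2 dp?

0.15

Amplification A = ΔT/ΔT₀ = 1.38/0.592 = 2.331.
Total gain g = 1 − 1/A = 1 − 1/2.331 = 0.571.
Known gains sum to 0.0505 + 0.37 = 0.4205.
g_cld = 0.571 − 0.4205 = 0.15.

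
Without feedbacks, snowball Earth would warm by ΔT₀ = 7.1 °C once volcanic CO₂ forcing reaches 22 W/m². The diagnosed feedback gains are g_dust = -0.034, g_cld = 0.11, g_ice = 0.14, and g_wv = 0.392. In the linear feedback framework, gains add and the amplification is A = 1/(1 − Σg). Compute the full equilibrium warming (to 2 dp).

18.11 °C

Total gain g = -0.034 + 0.11 + 0.14 + 0.392 = 0.608.
Amplification A = 1/(1 − 0.608) = 2.551.
ΔT = 7.1 × 2.551 = 18.11 °C.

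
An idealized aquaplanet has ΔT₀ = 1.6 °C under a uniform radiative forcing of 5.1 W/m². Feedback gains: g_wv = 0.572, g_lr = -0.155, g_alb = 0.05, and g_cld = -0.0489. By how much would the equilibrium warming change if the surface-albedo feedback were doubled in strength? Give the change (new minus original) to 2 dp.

Original: g = 0.4181, ΔT = 1.6/(1−0.4181) = 2.7496 °C.
With doubled surface-albedo: g' = 0.4681, ΔT' = 1.6/(1−0.4681) = 3.0081 °C.
Change = 3.0081 − 2.7496 = 0.26 °C.

0.26 °C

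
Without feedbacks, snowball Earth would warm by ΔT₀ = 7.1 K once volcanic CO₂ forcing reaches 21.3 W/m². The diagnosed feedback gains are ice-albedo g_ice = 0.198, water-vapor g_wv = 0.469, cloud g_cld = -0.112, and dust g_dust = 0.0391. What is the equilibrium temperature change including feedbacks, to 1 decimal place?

Total gain g = 0.198 + 0.469 − 0.112 + 0.0391 = 0.5941.
Amplification A = 1/(1 − 0.5941) = 2.464.
ΔT = 7.1 × 2.464 = 17.5 K.

17.5 K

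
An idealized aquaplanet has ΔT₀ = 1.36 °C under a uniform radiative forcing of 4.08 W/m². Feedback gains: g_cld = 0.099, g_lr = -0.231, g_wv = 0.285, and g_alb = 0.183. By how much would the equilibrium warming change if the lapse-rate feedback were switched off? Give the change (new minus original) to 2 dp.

Original: g = 0.336, ΔT = 1.36/(1−0.336) = 2.0482 °C.
Without lapse-rate: g' = 0.567, ΔT' = 1.36/(1−0.567) = 3.1409 °C.
Change = 3.1409 − 2.0482 = 1.09 °C.

1.09 °C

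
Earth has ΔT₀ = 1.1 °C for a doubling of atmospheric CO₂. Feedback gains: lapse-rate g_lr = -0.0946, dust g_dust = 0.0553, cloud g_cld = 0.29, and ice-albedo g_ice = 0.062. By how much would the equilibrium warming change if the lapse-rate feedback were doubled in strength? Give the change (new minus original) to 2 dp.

Original: g = 0.3127, ΔT = 1.1/(1−0.3127) = 1.6005 °C.
With doubled lapse-rate: g' = 0.2181, ΔT' = 1.1/(1−0.2181) = 1.4068 °C.
Change = 1.4068 − 1.6005 = -0.19 °C.

-0.19 °C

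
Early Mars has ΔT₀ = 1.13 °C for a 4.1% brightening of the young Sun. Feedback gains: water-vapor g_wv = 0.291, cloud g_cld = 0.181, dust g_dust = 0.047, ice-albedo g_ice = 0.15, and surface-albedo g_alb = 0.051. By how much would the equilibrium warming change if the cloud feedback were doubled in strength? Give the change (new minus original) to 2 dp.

7.38 °C

Original: g = 0.72, ΔT = 1.13/(1−0.72) = 4.0357 °C.
With doubled cloud: g' = 0.901, ΔT' = 1.13/(1−0.901) = 11.4141 °C.
Change = 11.4141 − 4.0357 = 7.38 °C.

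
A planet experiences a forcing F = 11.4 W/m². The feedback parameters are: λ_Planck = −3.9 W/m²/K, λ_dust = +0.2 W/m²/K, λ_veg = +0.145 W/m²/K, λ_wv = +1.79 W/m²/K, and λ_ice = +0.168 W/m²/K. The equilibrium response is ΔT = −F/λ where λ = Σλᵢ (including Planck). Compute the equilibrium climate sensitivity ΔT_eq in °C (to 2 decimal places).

Net feedback parameter λ = (−3.9) + (+0.2) + (+0.145) + (+1.79) + (+0.168) = -1.597 W/m²/K.
ΔT = −F/λ = −11.4/(-1.597) = 7.14 °C.

7.14 °C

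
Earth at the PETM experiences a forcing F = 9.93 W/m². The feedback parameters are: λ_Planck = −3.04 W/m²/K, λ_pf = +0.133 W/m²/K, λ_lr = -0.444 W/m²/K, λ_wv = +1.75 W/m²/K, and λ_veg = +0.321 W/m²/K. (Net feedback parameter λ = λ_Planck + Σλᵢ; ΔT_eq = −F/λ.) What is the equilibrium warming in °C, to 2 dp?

7.76 °C

Net feedback parameter λ = (−3.04) + (+0.133) + (-0.444) + (+1.75) + (+0.321) = -1.28 W/m²/K.
ΔT = −F/λ = −9.93/(-1.28) = 7.76 °C.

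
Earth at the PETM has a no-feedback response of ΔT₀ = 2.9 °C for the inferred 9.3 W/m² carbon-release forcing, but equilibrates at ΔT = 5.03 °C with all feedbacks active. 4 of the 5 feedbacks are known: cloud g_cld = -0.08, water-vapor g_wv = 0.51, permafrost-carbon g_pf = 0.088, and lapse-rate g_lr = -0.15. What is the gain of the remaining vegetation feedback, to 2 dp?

Amplification A = ΔT/ΔT₀ = 5.03/2.9 = 1.734.
Total gain g = 1 − 1/A = 1 − 1/1.734 = 0.4233.
Known gains sum to -0.08 + 0.51 + 0.088 − 0.15 = 0.368.
g_veg = 0.4233 − 0.368 = 0.06.

0.06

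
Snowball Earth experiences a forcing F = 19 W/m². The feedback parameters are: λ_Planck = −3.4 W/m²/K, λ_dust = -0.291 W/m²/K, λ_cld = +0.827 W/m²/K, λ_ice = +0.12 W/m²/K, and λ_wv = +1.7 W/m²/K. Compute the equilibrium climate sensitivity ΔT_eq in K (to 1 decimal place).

Net feedback parameter λ = (−3.4) + (-0.291) + (+0.827) + (+0.12) + (+1.7) = -1.044 W/m²/K.
ΔT = −F/λ = −19/(-1.044) = 18.2 K.

18.2 K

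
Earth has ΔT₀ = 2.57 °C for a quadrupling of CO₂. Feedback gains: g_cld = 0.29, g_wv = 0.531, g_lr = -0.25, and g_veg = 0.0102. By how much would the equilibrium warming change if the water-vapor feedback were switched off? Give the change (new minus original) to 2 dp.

-3.43 °C

Original: g = 0.5812, ΔT = 2.57/(1−0.5812) = 6.1366 °C.
Without water-vapor: g' = 0.0502, ΔT' = 2.57/(1−0.0502) = 2.7058 °C.
Change = 2.7058 − 6.1366 = -3.43 °C.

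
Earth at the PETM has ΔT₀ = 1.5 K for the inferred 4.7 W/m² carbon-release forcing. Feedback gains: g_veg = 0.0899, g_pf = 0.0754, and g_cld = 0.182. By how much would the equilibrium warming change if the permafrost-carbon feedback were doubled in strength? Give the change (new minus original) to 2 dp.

Original: g = 0.3473, ΔT = 1.5/(1−0.3473) = 2.2981 K.
With doubled permafrost-carbon: g' = 0.4227, ΔT' = 1.5/(1−0.4227) = 2.5983 K.
Change = 2.5983 − 2.2981 = 0.30 K.

0.30 K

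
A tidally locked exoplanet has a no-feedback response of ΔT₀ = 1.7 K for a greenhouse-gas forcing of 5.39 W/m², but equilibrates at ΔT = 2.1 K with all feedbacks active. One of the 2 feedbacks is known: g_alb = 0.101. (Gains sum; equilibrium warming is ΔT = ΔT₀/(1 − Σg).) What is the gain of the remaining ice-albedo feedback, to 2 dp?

Amplification A = ΔT/ΔT₀ = 2.1/1.7 = 1.235.
Total gain g = 1 − 1/A = 1 − 1/1.235 = 0.1903.
The known gain is 0.101.
g_ice = 0.1903 − 0.101 = 0.09.

0.09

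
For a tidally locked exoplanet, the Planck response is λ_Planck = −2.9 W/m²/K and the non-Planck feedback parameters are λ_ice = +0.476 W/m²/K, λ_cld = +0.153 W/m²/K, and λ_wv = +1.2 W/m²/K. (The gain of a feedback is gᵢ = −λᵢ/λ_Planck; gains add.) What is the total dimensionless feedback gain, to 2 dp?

Convert to gains: g_ice = 0.476/2.9 = 0.1641; g_cld = 0.153/2.9 = 0.05276; g_wv = 1.2/2.9 = 0.4138.
Total gain g = 0.63066.

0.63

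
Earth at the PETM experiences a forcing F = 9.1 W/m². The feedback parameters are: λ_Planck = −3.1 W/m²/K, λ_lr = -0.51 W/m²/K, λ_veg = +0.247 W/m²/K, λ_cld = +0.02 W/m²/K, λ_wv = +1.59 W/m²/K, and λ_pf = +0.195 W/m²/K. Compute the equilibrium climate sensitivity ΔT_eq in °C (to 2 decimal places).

5.84 °C

Net feedback parameter λ = (−3.1) + (-0.51) + (+0.247) + (+0.02) + (+1.59) + (+0.195) = -1.558 W/m²/K.
ΔT = −F/λ = −9.1/(-1.558) = 5.84 °C.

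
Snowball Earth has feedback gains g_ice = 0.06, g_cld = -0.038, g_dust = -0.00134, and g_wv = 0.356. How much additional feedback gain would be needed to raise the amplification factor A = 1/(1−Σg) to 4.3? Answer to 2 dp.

0.39

Current total gain = 0.37666.
Target gain for A = 4.3: g* = 1 − 1/4.3 = 0.7674.
Additional gain needed = 0.7674 − 0.37666 = 0.39.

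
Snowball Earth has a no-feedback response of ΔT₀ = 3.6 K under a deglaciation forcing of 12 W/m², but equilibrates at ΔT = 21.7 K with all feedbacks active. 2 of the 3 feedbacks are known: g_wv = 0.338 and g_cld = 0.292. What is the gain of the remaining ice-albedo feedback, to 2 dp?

0.20

Amplification A = ΔT/ΔT₀ = 21.7/3.6 = 6.028.
Total gain g = 1 − 1/A = 1 − 1/6.028 = 0.8341.
Known gains sum to 0.338 + 0.292 = 0.63.
g_ice = 0.8341 − 0.63 = 0.20.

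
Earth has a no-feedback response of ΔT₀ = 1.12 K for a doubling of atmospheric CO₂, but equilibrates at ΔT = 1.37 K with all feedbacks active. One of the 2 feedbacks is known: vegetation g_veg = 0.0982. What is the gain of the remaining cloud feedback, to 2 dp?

Amplification A = ΔT/ΔT₀ = 1.37/1.12 = 1.223.
Total gain g = 1 − 1/A = 1 − 1/1.223 = 0.1823.
The known gain is 0.0982.
g_cld = 0.1823 − 0.0982 = 0.08.

0.08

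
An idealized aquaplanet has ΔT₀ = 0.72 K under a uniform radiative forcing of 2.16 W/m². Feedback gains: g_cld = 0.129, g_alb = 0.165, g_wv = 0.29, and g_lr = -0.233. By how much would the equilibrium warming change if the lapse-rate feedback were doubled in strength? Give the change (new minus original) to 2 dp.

-0.29 K

Original: g = 0.351, ΔT = 0.72/(1−0.351) = 1.1094 K.
With doubled lapse-rate: g' = 0.118, ΔT' = 0.72/(1−0.118) = 0.8163 K.
Change = 0.8163 − 1.1094 = -0.29 K.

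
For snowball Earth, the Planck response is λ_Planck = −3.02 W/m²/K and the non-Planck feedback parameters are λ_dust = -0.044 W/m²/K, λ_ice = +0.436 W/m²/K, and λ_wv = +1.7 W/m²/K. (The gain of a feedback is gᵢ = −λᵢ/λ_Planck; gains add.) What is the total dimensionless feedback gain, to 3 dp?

Convert to gains: g_dust = -0.044/3.02 = -0.01457; g_ice = 0.436/3.02 = 0.1444; g_wv = 1.7/3.02 = 0.5629.
Total gain g = 0.69273.

0.693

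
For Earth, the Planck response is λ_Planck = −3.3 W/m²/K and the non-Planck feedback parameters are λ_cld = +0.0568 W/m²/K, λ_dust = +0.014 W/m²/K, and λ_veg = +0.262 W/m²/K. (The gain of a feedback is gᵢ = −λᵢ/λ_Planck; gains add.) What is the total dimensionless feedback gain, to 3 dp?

Convert to gains: g_cld = 0.0568/3.3 = 0.01721; g_dust = 0.014/3.3 = 0.004242; g_veg = 0.262/3.3 = 0.07939.
Total gain g = 0.100842.

0.101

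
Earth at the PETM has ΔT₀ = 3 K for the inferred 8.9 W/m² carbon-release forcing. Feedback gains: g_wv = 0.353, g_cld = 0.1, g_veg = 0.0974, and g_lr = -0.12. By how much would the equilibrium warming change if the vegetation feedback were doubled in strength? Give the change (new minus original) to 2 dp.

1.09 K

Original: g = 0.4304, ΔT = 3/(1−0.4304) = 5.2669 K.
With doubled vegetation: g' = 0.5278, ΔT' = 3/(1−0.5278) = 6.3532 K.
Change = 6.3532 − 5.2669 = 1.09 K.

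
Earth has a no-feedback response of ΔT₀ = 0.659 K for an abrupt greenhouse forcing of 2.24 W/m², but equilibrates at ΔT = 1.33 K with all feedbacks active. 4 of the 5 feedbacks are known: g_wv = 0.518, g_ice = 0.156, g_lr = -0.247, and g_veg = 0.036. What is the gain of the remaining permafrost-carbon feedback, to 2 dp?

0.04

Amplification A = ΔT/ΔT₀ = 1.33/0.659 = 2.018.
Total gain g = 1 − 1/A = 1 − 1/2.018 = 0.5045.
Known gains sum to 0.518 + 0.156 − 0.247 + 0.036 = 0.463.
g_pf = 0.5045 − 0.463 = 0.04.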